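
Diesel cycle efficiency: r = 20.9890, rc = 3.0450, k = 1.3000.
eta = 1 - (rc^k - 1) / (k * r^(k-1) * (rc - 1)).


r^(k-1) = 2.4923
rc^k = 4.2527
eta = 0.5091 = 50.9083%

50.9083%


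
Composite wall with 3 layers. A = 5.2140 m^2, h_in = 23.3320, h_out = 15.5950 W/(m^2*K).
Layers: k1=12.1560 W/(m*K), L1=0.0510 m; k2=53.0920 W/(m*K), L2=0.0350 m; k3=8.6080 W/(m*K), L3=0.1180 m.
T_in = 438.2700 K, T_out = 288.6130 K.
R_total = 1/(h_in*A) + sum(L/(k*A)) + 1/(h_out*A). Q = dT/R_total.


R_conv_in = 1/(23.3320*5.2140) = 0.0082
R_1 = 0.0510/(12.1560*5.2140) = 0.0008
R_2 = 0.0350/(53.0920*5.2140) = 0.0001
R_3 = 0.1180/(8.6080*5.2140) = 0.0026
R_conv_out = 1/(15.5950*5.2140) = 0.0123
R_total = 0.0241 K/W
Q = 149.6570 / 0.0241 = 6215.3650 W

R_total = 0.0241 K/W, Q = 6215.3650 W


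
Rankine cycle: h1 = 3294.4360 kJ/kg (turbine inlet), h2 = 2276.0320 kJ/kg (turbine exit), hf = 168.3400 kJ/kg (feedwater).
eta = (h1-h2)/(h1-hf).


W = 1018.4040 kJ/kg
Q_in = 3126.0960 kJ/kg
eta = 0.3258 = 32.5775%

eta = 32.5775%


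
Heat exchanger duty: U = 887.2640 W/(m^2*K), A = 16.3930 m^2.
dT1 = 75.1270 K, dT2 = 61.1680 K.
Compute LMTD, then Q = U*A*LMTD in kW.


LMTD = 67.9086 K
Q = 887.2640 * 16.3930 * 67.9086 = 987724.4207 W = 987.7244 kW

987.7244 kW


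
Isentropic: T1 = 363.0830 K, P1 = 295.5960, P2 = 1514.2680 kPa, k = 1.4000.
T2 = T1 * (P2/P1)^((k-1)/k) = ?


(k-1)/k = 0.2857
(P2/P1)^exp = 1.5948
T2 = 363.0830 * 1.5948 = 579.0571 K

579.0571 K


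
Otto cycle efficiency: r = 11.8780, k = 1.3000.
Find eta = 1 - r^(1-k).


r^(k-1) = 2.1010
eta = 1 - 1/2.1010 = 0.5240 = 52.4033%

52.4033%


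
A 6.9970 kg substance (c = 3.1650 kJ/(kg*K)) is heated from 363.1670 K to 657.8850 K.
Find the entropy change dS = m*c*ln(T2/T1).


T2/T1 = 1.8115
ln(T2/T1) = 0.5942
dS = 6.9970 * 3.1650 * 0.5942 = 13.1581 kJ/K

13.1581 kJ/K


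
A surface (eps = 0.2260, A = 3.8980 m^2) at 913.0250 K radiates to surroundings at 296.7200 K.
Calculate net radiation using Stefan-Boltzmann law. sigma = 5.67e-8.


T^4 = 6.9491e+11
Tsurr^4 = 7.7515e+09
Q = 0.2260 * 5.67e-8 * 3.8980 * 6.8716e+11 = 34323.5641 W

34323.5641 W


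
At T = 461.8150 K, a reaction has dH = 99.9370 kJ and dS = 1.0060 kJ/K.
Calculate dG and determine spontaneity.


T*dS = 461.8150 * 1.0060 = 464.5859 kJ
dG = 99.9370 - 464.5859 = -364.6489 kJ (spontaneous)

dG = -364.6489 kJ, spontaneous


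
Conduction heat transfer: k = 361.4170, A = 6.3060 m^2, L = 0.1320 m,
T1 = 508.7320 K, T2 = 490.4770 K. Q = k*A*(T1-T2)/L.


dT = 18.2550 K
Q = 361.4170 * 6.3060 * 18.2550 / 0.1320 = 315188.5622 W

315188.5622 W


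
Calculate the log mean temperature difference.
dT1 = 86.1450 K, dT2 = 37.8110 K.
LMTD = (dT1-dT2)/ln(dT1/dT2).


dT1/dT2 = 2.2783
ln(dT1/dT2) = 0.8234
LMTD = 48.3340 / 0.8234 = 58.6982 K

58.6982 K


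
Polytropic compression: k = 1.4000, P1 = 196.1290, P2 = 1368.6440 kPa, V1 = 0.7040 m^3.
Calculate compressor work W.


(k-1)/k = 0.2857
(P2/P1)^exp = 1.7421
W = 3.5000 * 196.1290 * 0.7040 * (1.7421 - 1) = 358.6247 kJ

358.6247 kJ


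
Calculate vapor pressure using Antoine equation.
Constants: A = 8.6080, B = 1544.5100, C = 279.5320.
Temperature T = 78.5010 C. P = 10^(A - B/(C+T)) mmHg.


C+T = 358.0330
B/(C+T) = 4.3139
log10(P) = 8.6080 - 4.3139 = 4.2941
P = 10^4.2941 = 19684.4781 mmHg

19684.4781 mmHg


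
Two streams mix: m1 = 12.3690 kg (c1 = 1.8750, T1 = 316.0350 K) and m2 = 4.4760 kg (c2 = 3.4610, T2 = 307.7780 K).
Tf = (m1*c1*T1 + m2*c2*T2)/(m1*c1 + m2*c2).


num = 12097.3674
den = 38.6833
Tf = 312.7283 K

312.7283 K


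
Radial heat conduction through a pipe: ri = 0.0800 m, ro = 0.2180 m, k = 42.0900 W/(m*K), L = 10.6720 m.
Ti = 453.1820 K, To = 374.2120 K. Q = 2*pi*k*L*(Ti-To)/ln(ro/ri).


dT = 78.9700 K
ln(ro/ri) = 1.0025
Q = 2*pi*42.0900*10.6720*78.9700 / 1.0025 = 222328.9643 W

222328.9643 W


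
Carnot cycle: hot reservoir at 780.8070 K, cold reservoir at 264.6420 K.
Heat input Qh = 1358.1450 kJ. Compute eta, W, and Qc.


eta = 1 - 264.6420/780.8070 = 0.6611
W = 0.6611 * 1358.1450 = 897.8236 kJ
Qc = 1358.1450 - 897.8236 = 460.3214 kJ

eta = 66.1066%, W = 897.8236 kJ, Qc = 460.3214 kJ


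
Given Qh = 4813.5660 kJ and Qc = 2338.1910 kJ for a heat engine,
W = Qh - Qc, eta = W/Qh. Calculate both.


W = 4813.5660 - 2338.1910 = 2475.3750 kJ
eta = 2475.3750 / 4813.5660 = 0.5142 = 51.4250%

W = 2475.3750 kJ, eta = 51.4250%


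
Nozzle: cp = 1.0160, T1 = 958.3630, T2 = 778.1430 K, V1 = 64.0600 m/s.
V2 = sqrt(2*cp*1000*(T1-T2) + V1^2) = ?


dT = 180.2200 K
2*cp*1000*dT = 366207.0400
V1^2 = 4103.6836
V2 = sqrt(370310.7236) = 608.5316 m/s

608.5316 m/s


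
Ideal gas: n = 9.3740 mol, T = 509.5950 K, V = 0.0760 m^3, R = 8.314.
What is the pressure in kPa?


P = nRT/V = 9.3740 * 8.314 * 509.5950 / 0.0760
= 39715.5085 / 0.0760 = 522572.4804 Pa = 522.5725 kPa

522.5725 kPa


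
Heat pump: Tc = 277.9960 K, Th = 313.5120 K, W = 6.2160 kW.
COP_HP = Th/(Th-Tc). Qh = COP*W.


COP = 313.5120 / 35.5160 = 8.8273
Qh = 8.8273 * 6.2160 = 54.8708 kW

COP = 8.8273, Qh = 54.8708 kW


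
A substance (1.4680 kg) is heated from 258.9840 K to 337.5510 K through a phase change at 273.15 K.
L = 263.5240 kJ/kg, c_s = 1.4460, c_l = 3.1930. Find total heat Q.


Q1 (sensible, solid) = 1.4680 * 1.4460 * 14.1660 = 30.0706 kJ
Q2 (latent) = 1.4680 * 263.5240 = 386.8532 kJ
Q3 (sensible, liquid) = 1.4680 * 3.1930 * 64.4010 = 301.8684 kJ
Q_total = 718.7921 kJ

718.7921 kJ


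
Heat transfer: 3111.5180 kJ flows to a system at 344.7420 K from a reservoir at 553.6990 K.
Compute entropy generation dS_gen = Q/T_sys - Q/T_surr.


dS_sys = 3111.5180/344.7420 = 9.0256 kJ/K
dS_surr = -3111.5180/553.6990 = -5.6195 kJ/K
dS_gen = 9.0256 - 5.6195 = 3.4061 kJ/K (irreversible)

dS_gen = 3.4061 kJ/K, irreversible


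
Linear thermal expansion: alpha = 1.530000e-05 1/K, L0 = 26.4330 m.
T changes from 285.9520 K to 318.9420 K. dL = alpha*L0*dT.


dT = 32.9900 K
dL = 1.530000e-05 * 26.4330 * 32.9900 = 0.013342 m
L_final = 26.446342 m

dL = 0.013342 m


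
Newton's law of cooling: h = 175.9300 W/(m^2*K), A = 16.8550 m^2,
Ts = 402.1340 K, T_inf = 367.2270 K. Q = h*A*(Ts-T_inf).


dT = 34.9070 K
Q = 175.9300 * 16.8550 * 34.9070 = 103509.7323 W

103509.7323 W


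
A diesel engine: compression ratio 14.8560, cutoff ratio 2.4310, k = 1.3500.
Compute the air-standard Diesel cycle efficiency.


r^(k-1) = 2.5714
rc^k = 3.3175
eta = 0.5335 = 53.3471%

53.3471%


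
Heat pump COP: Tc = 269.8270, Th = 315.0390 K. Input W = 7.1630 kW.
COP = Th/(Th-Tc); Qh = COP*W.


COP = 315.0390 / 45.2120 = 6.9680
Qh = 6.9680 * 7.1630 = 49.9121 kW

COP = 6.9680, Qh = 49.9121 kW


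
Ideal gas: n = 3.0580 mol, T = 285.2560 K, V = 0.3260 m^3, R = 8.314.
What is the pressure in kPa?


P = nRT/V = 3.0580 * 8.314 * 285.2560 / 0.3260
= 7252.4090 / 0.3260 = 22246.6534 Pa = 22.2467 kPa

22.2467 kPa


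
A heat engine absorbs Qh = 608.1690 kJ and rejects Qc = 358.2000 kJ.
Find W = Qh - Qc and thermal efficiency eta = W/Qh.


W = 608.1690 - 358.2000 = 249.9690 kJ
eta = 249.9690 / 608.1690 = 0.4110 = 41.1019%

W = 249.9690 kJ, eta = 41.1019%


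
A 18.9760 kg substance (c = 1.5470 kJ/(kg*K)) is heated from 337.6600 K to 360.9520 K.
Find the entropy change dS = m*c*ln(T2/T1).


T2/T1 = 1.0690
ln(T2/T1) = 0.0667
dS = 18.9760 * 1.5470 * 0.0667 = 1.9582 kJ/K

1.9582 kJ/K


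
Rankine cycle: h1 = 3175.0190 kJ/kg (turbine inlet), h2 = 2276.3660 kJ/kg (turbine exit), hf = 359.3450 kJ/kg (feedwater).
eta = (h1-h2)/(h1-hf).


W = 898.6530 kJ/kg
Q_in = 2815.6740 kJ/kg
eta = 0.3192 = 31.9161%

eta = 31.9161%


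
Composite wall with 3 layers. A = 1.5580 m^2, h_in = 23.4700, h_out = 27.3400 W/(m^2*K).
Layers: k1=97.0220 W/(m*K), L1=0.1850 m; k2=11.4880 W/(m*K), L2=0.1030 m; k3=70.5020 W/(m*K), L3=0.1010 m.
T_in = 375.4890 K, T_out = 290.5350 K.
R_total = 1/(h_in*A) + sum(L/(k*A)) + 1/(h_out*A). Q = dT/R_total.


R_conv_in = 1/(23.4700*1.5580) = 0.0273
R_1 = 0.1850/(97.0220*1.5580) = 0.0012
R_2 = 0.1030/(11.4880*1.5580) = 0.0058
R_3 = 0.1010/(70.5020*1.5580) = 0.0009
R_conv_out = 1/(27.3400*1.5580) = 0.0235
R_total = 0.0587 K/W
Q = 84.9540 / 0.0587 = 1446.7087 W

R_total = 0.0587 K/W, Q = 1446.7087 W


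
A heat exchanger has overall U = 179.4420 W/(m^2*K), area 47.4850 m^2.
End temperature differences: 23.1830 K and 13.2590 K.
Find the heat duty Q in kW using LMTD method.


LMTD = 17.7613 K
Q = 179.4420 * 47.4850 * 17.7613 = 151340.5992 W = 151.3406 kW

151.3406 kW


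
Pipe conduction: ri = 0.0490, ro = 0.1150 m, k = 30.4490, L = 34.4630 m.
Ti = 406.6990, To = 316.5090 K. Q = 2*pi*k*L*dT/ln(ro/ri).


dT = 90.1900 K
ln(ro/ri) = 0.8531
Q = 2*pi*30.4490*34.4630*90.1900 / 0.8531 = 697041.1300 W

697041.1300 W


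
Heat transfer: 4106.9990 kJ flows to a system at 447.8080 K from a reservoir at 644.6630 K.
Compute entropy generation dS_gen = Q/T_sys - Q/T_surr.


dS_sys = 4106.9990/447.8080 = 9.1713 kJ/K
dS_surr = -4106.9990/644.6630 = -6.3708 kJ/K
dS_gen = 9.1713 - 6.3708 = 2.8006 kJ/K (irreversible)

dS_gen = 2.8006 kJ/K, irreversible


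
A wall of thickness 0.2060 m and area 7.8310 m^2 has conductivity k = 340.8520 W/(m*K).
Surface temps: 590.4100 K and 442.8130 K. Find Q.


dT = 147.5970 K
Q = 340.8520 * 7.8310 * 147.5970 / 0.2060 = 1912464.4919 W

1912464.4919 W


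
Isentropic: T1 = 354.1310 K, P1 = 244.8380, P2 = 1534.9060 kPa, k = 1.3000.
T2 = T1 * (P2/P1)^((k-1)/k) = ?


(k-1)/k = 0.2308
(P2/P1)^exp = 1.5275
T2 = 354.1310 * 1.5275 = 540.9210 K

540.9210 K


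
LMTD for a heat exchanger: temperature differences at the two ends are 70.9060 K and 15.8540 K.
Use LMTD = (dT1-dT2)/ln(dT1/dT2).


dT1/dT2 = 4.4724
ln(dT1/dT2) = 1.4979
LMTD = 55.0520 / 1.4979 = 36.7520 K

36.7520 K


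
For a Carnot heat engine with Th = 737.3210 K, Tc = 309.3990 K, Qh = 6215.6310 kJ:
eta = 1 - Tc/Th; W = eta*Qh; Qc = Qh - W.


eta = 1 - 309.3990/737.3210 = 0.5804
W = 0.5804 * 6215.6310 = 3607.3911 kJ
Qc = 6215.6310 - 3607.3911 = 2608.2399 kJ

eta = 58.0374%, W = 3607.3911 kJ, Qc = 2608.2399 kJ


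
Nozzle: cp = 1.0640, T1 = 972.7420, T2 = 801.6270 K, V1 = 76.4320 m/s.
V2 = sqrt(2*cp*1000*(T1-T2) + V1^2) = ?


dT = 171.1150 K
2*cp*1000*dT = 364132.7200
V1^2 = 5841.8506
V2 = sqrt(369974.5706) = 608.2553 m/s

608.2553 m/s


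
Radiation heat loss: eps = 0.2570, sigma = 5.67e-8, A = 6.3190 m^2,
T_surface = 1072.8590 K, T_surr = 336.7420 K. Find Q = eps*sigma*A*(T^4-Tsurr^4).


T^4 = 1.3249e+12
Tsurr^4 = 1.2858e+10
Q = 0.2570 * 5.67e-8 * 6.3190 * 1.3120e+12 = 120809.0567 W

120809.0567 W


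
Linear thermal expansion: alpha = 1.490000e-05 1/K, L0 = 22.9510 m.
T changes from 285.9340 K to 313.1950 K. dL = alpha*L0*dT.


dT = 27.2610 K
dL = 1.490000e-05 * 22.9510 * 27.2610 = 0.009322 m
L_final = 22.960322 m

dL = 0.009322 m


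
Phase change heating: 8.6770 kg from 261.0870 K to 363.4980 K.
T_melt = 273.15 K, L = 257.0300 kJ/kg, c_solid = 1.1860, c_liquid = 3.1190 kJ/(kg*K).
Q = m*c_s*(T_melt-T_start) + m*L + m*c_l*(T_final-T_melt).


Q1 (sensible, solid) = 8.6770 * 1.1860 * 12.0630 = 124.1394 kJ
Q2 (latent) = 8.6770 * 257.0300 = 2230.2493 kJ
Q3 (sensible, liquid) = 8.6770 * 3.1190 * 90.3480 = 2445.1388 kJ
Q_total = 4799.5275 kJ

4799.5275 kJ


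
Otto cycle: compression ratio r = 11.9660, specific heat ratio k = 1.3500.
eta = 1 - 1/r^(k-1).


r^(k-1) = 2.3839
eta = 1 - 1/2.3839 = 0.5805 = 58.0514%

58.0514%


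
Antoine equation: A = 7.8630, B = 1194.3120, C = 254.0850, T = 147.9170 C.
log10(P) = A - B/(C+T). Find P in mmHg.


C+T = 402.0020
B/(C+T) = 2.9709
log10(P) = 7.8630 - 2.9709 = 4.8921
P = 10^4.8921 = 77999.0669 mmHg

77999.0669 mmHg


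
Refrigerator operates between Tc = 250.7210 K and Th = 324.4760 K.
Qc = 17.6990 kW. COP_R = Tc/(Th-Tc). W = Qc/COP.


COP = 250.7210 / 73.7550 = 3.3994
W = 17.6990 / 3.3994 = 5.2065 kW

COP = 3.3994, W = 5.2065 kW


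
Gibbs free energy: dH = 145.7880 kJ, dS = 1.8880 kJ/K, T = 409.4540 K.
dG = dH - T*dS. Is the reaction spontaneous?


T*dS = 409.4540 * 1.8880 = 773.0492 kJ
dG = 145.7880 - 773.0492 = -627.2612 kJ (spontaneous)

dG = -627.2612 kJ, spontaneous


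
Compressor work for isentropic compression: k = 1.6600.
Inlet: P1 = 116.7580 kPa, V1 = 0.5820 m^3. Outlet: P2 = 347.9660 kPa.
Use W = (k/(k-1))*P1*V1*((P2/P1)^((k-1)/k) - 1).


(k-1)/k = 0.3976
(P2/P1)^exp = 1.5437
W = 2.5152 * 116.7580 * 0.5820 * (1.5437 - 1) = 92.9217 kJ

92.9217 kJ


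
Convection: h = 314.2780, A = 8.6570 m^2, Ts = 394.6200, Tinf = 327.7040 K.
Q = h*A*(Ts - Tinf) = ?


dT = 66.9160 K
Q = 314.2780 * 8.6570 * 66.9160 = 182058.6721 W

182058.6721 W


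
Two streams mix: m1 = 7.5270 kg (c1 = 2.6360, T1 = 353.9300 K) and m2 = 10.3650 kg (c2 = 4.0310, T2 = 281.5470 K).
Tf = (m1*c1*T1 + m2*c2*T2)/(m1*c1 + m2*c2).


num = 18785.7899
den = 61.6225
Tf = 304.8528 K

304.8528 K


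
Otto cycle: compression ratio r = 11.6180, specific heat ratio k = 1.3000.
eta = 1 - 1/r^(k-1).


r^(k-1) = 2.0871
eta = 1 - 1/2.0871 = 0.5209 = 52.0862%

52.0862%


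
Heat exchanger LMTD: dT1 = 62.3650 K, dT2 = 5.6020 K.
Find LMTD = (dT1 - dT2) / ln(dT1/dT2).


dT1/dT2 = 11.1326
ln(dT1/dT2) = 2.4099
LMTD = 56.7630 / 2.4099 = 23.5543 K

23.5543 K


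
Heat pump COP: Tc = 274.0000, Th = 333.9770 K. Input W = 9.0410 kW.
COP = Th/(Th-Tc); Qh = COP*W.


COP = 333.9770 / 59.9770 = 5.5684
Qh = 5.5684 * 9.0410 = 50.3441 kW

COP = 5.5684, Qh = 50.3441 kW


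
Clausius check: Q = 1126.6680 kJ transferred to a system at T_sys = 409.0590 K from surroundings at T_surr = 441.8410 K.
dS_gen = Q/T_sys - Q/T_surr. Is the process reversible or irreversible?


dS_sys = 1126.6680/409.0590 = 2.7543 kJ/K
dS_surr = -1126.6680/441.8410 = -2.5499 kJ/K
dS_gen = 2.7543 - 2.5499 = 0.2044 kJ/K (irreversible)

dS_gen = 0.2044 kJ/K, irreversible


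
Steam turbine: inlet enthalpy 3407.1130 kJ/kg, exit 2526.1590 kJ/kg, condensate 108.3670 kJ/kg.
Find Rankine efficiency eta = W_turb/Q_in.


W = 880.9540 kJ/kg
Q_in = 3298.7460 kJ/kg
eta = 0.2671 = 26.7057%

eta = 26.7057%


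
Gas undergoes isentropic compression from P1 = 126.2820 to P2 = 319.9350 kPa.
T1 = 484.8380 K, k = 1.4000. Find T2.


(k-1)/k = 0.2857
(P2/P1)^exp = 1.3042
T2 = 484.8380 * 1.3042 = 632.3322 K

632.3322 K


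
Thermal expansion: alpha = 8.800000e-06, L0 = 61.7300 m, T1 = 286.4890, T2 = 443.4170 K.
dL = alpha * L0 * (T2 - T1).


dT = 156.9280 K
dL = 8.800000e-06 * 61.7300 * 156.9280 = 0.085247 m
L_final = 61.815247 m

dL = 0.085247 m


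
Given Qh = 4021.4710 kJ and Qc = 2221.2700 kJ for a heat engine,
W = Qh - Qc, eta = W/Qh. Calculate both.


W = 4021.4710 - 2221.2700 = 1800.2010 kJ
eta = 1800.2010 / 4021.4710 = 0.4476 = 44.7647%

W = 1800.2010 kJ, eta = 44.7647%


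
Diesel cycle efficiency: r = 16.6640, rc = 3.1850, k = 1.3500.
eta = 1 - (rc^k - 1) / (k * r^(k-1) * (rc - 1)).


r^(k-1) = 2.6768
rc^k = 4.7775
eta = 0.5216 = 52.1598%

52.1598%


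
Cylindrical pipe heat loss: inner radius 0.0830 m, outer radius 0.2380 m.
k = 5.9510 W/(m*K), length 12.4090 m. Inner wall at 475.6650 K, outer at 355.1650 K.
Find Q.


dT = 120.5000 K
ln(ro/ri) = 1.0534
Q = 2*pi*5.9510*12.4090*120.5000 / 1.0534 = 53074.7480 W

53074.7480 W


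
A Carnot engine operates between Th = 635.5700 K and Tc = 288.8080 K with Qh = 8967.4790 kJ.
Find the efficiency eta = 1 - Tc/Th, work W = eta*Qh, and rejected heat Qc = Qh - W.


eta = 1 - 288.8080/635.5700 = 0.5456
W = 0.5456 * 8967.4790 = 4892.5861 kJ
Qc = 8967.4790 - 4892.5861 = 4074.8929 kJ

eta = 54.5592%, W = 4892.5861 kJ, Qc = 4074.8929 kJ


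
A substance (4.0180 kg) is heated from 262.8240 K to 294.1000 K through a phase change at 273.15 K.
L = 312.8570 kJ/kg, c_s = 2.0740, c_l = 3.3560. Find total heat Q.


Q1 (sensible, solid) = 4.0180 * 2.0740 * 10.3260 = 86.0500 kJ
Q2 (latent) = 4.0180 * 312.8570 = 1257.0594 kJ
Q3 (sensible, liquid) = 4.0180 * 3.3560 * 20.9500 = 282.4983 kJ
Q_total = 1625.6078 kJ

1625.6078 kJ


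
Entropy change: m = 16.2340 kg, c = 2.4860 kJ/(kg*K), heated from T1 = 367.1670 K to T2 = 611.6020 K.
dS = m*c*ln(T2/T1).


T2/T1 = 1.6657
ln(T2/T1) = 0.5103
dS = 16.2340 * 2.4860 * 0.5103 = 20.5931 kJ/K

20.5931 kJ/K


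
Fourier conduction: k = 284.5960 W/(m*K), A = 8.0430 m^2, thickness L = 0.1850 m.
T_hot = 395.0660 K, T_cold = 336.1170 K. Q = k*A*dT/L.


dT = 58.9490 K
Q = 284.5960 * 8.0430 * 58.9490 / 0.1850 = 729376.1771 W

729376.1771 W


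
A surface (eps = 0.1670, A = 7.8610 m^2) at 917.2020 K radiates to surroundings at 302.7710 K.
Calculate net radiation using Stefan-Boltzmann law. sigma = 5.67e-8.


T^4 = 7.0772e+11
Tsurr^4 = 8.4034e+09
Q = 0.1670 * 5.67e-8 * 7.8610 * 6.9931e+11 = 52053.4626 W

52053.4626 W


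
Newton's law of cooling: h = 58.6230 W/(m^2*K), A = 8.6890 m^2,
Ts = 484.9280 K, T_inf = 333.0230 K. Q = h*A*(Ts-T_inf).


dT = 151.9050 K
Q = 58.6230 * 8.6890 * 151.9050 = 77376.6469 W

77376.6469 W


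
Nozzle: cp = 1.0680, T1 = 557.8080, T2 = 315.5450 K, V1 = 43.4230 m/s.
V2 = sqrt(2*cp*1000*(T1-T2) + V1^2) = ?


dT = 242.2630 K
2*cp*1000*dT = 517473.7680
V1^2 = 1885.5569
V2 = sqrt(519359.3249) = 720.6659 m/s

720.6659 m/s


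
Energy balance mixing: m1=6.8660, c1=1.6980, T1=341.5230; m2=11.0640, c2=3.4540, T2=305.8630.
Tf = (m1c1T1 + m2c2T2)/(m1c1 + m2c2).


num = 15670.2066
den = 49.8735
Tf = 314.1989 K

314.1989 K


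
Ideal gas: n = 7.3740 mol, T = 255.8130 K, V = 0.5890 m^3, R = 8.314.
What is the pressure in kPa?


P = nRT/V = 7.3740 * 8.314 * 255.8130 / 0.5890
= 15683.2391 / 0.5890 = 26626.8916 Pa = 26.6269 kPa

26.6269 kPa


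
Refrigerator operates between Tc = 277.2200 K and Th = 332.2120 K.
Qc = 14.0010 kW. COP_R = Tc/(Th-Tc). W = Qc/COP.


COP = 277.2200 / 54.9920 = 5.0411
W = 14.0010 / 5.0411 = 2.7774 kW

COP = 5.0411, W = 2.7774 kW


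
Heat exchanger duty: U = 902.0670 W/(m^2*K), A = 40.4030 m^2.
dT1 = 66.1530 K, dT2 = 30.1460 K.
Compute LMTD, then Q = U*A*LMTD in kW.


LMTD = 45.8152 K
Q = 902.0670 * 40.4030 * 45.8152 = 1669790.9924 W = 1669.7910 kW

1669.7910 kW


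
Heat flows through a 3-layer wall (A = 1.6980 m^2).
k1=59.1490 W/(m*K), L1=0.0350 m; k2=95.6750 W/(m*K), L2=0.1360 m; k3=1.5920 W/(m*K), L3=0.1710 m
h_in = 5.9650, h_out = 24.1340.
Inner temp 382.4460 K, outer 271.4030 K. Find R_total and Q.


R_conv_in = 1/(5.9650*1.6980) = 0.0987
R_1 = 0.0350/(59.1490*1.6980) = 0.0003
R_2 = 0.1360/(95.6750*1.6980) = 0.0008
R_3 = 0.1710/(1.5920*1.6980) = 0.0633
R_conv_out = 1/(24.1340*1.6980) = 0.0244
R_total = 0.1876 K/W
Q = 111.0430 / 0.1876 = 591.9873 W

R_total = 0.1876 K/W, Q = 591.9873 W


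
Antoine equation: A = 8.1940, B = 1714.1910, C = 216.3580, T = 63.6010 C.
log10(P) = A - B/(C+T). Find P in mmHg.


C+T = 279.9590
B/(C+T) = 6.1230
log10(P) = 8.1940 - 6.1230 = 2.0710
P = 10^2.0710 = 117.7586 mmHg

117.7586 mmHg


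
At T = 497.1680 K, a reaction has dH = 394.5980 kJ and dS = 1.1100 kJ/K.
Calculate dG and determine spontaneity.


T*dS = 497.1680 * 1.1100 = 551.8565 kJ
dG = 394.5980 - 551.8565 = -157.2585 kJ (spontaneous)

dG = -157.2585 kJ, spontaneous


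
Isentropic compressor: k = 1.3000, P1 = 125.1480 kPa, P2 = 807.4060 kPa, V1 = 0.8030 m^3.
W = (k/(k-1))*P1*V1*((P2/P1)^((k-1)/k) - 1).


(k-1)/k = 0.2308
(P2/P1)^exp = 1.5376
W = 4.3333 * 125.1480 * 0.8030 * (1.5376 - 1) = 234.1152 kJ

234.1152 kJ


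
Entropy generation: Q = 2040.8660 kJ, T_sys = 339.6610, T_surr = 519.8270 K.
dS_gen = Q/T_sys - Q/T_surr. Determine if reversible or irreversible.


dS_sys = 2040.8660/339.6610 = 6.0085 kJ/K
dS_surr = -2040.8660/519.8270 = -3.9260 kJ/K
dS_gen = 6.0085 - 3.9260 = 2.0825 kJ/K (irreversible)

dS_gen = 2.0825 kJ/K, irreversible


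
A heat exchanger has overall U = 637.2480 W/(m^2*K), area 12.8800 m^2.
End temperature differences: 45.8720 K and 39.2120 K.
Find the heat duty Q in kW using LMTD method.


LMTD = 42.4550 K
Q = 637.2480 * 12.8800 * 42.4550 = 348459.9738 W = 348.4600 kW

348.4600 kW


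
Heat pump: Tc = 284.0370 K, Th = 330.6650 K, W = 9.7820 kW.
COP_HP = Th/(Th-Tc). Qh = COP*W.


COP = 330.6650 / 46.6280 = 7.0916
Qh = 7.0916 * 9.7820 = 69.3696 kW

COP = 7.0916, Qh = 69.3696 kW


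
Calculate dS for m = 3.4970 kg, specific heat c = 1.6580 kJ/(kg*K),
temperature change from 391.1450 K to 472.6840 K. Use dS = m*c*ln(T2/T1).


T2/T1 = 1.2085
ln(T2/T1) = 0.1893
dS = 3.4970 * 1.6580 * 0.1893 = 1.0978 kJ/K

1.0978 kJ/K


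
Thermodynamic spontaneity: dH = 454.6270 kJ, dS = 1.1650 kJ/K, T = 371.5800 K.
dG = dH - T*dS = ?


T*dS = 371.5800 * 1.1650 = 432.8907 kJ
dG = 454.6270 - 432.8907 = 21.7363 kJ (non-spontaneous)

dG = 21.7363 kJ, non-spontaneous


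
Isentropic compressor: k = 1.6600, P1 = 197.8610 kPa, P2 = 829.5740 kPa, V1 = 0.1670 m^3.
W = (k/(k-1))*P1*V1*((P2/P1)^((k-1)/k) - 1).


(k-1)/k = 0.3976
(P2/P1)^exp = 1.7681
W = 2.5152 * 197.8610 * 0.1670 * (1.7681 - 1) = 63.8320 kJ

63.8320 kJ


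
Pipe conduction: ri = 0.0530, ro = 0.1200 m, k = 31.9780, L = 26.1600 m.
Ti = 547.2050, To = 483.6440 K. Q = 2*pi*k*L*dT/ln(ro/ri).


dT = 63.5610 K
ln(ro/ri) = 0.8172
Q = 2*pi*31.9780*26.1600*63.5610 / 0.8172 = 408819.2718 W

408819.2718 W


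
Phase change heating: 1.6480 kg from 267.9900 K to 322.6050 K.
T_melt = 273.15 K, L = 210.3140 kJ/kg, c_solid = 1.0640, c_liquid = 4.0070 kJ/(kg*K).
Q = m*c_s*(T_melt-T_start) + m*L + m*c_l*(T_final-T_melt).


Q1 (sensible, solid) = 1.6480 * 1.0640 * 5.1600 = 9.0479 kJ
Q2 (latent) = 1.6480 * 210.3140 = 346.5975 kJ
Q3 (sensible, liquid) = 1.6480 * 4.0070 * 49.4550 = 326.5779 kJ
Q_total = 682.2233 kJ

682.2233 kJ


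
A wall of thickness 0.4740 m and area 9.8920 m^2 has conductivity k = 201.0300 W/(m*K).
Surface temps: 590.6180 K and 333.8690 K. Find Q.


dT = 256.7490 K
Q = 201.0300 * 9.8920 * 256.7490 / 0.4740 = 1077148.0497 W

1077148.0497 W


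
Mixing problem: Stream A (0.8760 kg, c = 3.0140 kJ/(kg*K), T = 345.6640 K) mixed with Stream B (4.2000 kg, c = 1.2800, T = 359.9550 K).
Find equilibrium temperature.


num = 2847.7623
den = 8.0163
Tf = 355.2481 K

355.2481 K


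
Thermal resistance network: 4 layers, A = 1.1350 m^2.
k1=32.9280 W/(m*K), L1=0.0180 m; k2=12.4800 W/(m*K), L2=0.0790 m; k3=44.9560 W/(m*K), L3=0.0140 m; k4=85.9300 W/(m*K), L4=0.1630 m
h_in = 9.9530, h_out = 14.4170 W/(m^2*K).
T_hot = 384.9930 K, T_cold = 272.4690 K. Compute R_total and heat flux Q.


R_conv_in = 1/(9.9530*1.1350) = 0.0885
R_1 = 0.0180/(32.9280*1.1350) = 0.0005
R_2 = 0.0790/(12.4800*1.1350) = 0.0056
R_3 = 0.0140/(44.9560*1.1350) = 0.0003
R_4 = 0.1630/(85.9300*1.1350) = 0.0017
R_conv_out = 1/(14.4170*1.1350) = 0.0611
R_total = 0.1576 K/W
Q = 112.5240 / 0.1576 = 713.8097 W

R_total = 0.1576 K/W, Q = 713.8097 W


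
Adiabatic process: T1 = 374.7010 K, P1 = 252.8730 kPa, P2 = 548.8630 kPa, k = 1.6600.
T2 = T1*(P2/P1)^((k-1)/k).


(k-1)/k = 0.3976
(P2/P1)^exp = 1.3609
T2 = 374.7010 * 1.3609 = 509.9158 K

509.9158 K


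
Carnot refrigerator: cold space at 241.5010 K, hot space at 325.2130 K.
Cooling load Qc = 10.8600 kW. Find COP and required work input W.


COP = 241.5010 / 83.7120 = 2.8849
W = 10.8600 / 2.8849 = 3.7644 kW

COP = 2.8849, W = 3.7644 kW


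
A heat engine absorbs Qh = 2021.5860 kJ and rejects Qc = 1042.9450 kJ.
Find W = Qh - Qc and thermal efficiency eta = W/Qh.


W = 2021.5860 - 1042.9450 = 978.6410 kJ
eta = 978.6410 / 2021.5860 = 0.4841 = 48.4096%

W = 978.6410 kJ, eta = 48.4096%


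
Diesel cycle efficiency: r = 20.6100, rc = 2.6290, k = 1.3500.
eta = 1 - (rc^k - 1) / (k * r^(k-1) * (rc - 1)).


r^(k-1) = 2.8835
rc^k = 3.6874
eta = 0.5762 = 57.6214%

57.6214%


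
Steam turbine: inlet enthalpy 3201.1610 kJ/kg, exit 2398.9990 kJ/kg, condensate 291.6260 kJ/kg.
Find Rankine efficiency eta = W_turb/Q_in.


W = 802.1620 kJ/kg
Q_in = 2909.5350 kJ/kg
eta = 0.2757 = 27.5701%

eta = 27.5701%


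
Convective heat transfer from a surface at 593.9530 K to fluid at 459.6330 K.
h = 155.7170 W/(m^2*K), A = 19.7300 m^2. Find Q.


dT = 134.3200 K
Q = 155.7170 * 19.7300 * 134.3200 = 412670.8538 W

412670.8538 W


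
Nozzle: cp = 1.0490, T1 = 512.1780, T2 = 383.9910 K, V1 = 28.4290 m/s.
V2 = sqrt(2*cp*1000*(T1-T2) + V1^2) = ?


dT = 128.1870 K
2*cp*1000*dT = 268936.3260
V1^2 = 808.2080
V2 = sqrt(269744.5340) = 519.3694 m/s

519.3694 m/s


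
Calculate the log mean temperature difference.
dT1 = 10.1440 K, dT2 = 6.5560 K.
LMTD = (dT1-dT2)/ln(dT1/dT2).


dT1/dT2 = 1.5473
ln(dT1/dT2) = 0.4365
LMTD = 3.5880 / 0.4365 = 8.2199 K

8.2199 K


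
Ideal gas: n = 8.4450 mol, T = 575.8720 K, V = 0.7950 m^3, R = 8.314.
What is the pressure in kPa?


P = nRT/V = 8.4450 * 8.314 * 575.8720 / 0.7950
= 40432.9694 / 0.7950 = 50859.0810 Pa = 50.8591 kPa

50.8591 kPa


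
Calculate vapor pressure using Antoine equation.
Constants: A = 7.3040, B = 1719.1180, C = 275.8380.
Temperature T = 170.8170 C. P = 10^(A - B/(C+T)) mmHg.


C+T = 446.6550
B/(C+T) = 3.8489
log10(P) = 7.3040 - 3.8489 = 3.4551
P = 10^3.4551 = 2851.8575 mmHg

2851.8575 mmHg


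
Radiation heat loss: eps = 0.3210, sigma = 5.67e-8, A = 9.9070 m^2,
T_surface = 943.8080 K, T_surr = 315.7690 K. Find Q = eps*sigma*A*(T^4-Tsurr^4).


T^4 = 7.9348e+11
Tsurr^4 = 9.9421e+09
Q = 0.3210 * 5.67e-8 * 9.9070 * 7.8354e+11 = 141282.6654 W

141282.6654 W


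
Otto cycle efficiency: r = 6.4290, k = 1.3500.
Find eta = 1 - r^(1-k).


r^(k-1) = 1.9180
eta = 1 - 1/1.9180 = 0.4786 = 47.8625%

47.8625%


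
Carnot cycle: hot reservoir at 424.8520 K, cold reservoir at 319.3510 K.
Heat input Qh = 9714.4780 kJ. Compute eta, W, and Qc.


eta = 1 - 319.3510/424.8520 = 0.2483
W = 0.2483 * 9714.4780 = 2412.3392 kJ
Qc = 9714.4780 - 2412.3392 = 7302.1388 kJ

eta = 24.8324%, W = 2412.3392 kJ, Qc = 7302.1388 kJ


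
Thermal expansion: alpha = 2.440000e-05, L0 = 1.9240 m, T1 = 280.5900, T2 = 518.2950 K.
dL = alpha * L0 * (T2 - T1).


dT = 237.7050 K
dL = 2.440000e-05 * 1.9240 * 237.7050 = 0.011159 m
L_final = 1.935159 m

dL = 0.011159 m


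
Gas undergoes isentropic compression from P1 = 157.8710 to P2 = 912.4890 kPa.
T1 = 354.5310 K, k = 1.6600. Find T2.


(k-1)/k = 0.3976
(P2/P1)^exp = 2.0088
T2 = 354.5310 * 2.0088 = 712.1777 K

712.1777 K


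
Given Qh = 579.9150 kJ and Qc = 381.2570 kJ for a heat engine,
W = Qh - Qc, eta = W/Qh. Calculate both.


W = 579.9150 - 381.2570 = 198.6580 kJ
eta = 198.6580 / 579.9150 = 0.3426 = 34.2564%

W = 198.6580 kJ, eta = 34.2564%


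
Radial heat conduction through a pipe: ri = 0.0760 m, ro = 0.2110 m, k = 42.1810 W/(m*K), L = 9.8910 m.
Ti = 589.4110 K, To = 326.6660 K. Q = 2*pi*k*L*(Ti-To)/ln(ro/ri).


dT = 262.7450 K
ln(ro/ri) = 1.0211
Q = 2*pi*42.1810*9.8910*262.7450 / 1.0211 = 674516.5046 W

674516.5046 W


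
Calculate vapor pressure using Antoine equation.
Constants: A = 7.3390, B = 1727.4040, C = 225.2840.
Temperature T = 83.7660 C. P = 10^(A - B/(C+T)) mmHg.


C+T = 309.0500
B/(C+T) = 5.5894
log10(P) = 7.3390 - 5.5894 = 1.7496
P = 10^1.7496 = 56.1824 mmHg

56.1824 mmHg


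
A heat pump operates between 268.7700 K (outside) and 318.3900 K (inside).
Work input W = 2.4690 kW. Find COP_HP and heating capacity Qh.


COP = 318.3900 / 49.6200 = 6.4166
Qh = 6.4166 * 2.4690 = 15.8425 kW

COP = 6.4166, Qh = 15.8425 kW


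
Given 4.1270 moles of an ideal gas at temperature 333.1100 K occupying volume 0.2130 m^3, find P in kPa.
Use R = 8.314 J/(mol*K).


P = nRT/V = 4.1270 * 8.314 * 333.1100 / 0.2130
= 11429.6297 / 0.2130 = 53660.2332 Pa = 53.6602 kPa

53.6602 kPa


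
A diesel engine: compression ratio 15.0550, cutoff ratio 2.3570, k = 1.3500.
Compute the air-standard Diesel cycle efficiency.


r^(k-1) = 2.5834
rc^k = 3.1819
eta = 0.5390 = 53.8968%

53.8968%


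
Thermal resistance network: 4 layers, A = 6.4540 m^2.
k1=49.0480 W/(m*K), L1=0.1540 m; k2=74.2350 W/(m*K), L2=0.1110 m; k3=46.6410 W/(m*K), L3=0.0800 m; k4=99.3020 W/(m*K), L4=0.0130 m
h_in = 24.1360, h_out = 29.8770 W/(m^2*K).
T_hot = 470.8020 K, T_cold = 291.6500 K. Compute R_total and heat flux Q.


R_conv_in = 1/(24.1360*6.4540) = 0.0064
R_1 = 0.1540/(49.0480*6.4540) = 0.0005
R_2 = 0.1110/(74.2350*6.4540) = 0.0002
R_3 = 0.0800/(46.6410*6.4540) = 0.0003
R_4 = 0.0130/(99.3020*6.4540) = 2.0284e-05
R_conv_out = 1/(29.8770*6.4540) = 0.0052
R_total = 0.0126 K/W
Q = 179.1520 / 0.0126 = 14207.3668 W

R_total = 0.0126 K/W, Q = 14207.3668 W


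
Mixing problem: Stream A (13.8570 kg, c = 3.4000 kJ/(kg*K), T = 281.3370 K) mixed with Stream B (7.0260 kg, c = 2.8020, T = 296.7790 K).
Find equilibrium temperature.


num = 19097.4994
den = 66.8007
Tf = 285.8879 K

285.8879 K


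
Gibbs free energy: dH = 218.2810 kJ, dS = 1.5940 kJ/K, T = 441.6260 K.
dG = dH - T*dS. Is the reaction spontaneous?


T*dS = 441.6260 * 1.5940 = 703.9518 kJ
dG = 218.2810 - 703.9518 = -485.6708 kJ (spontaneous)

dG = -485.6708 kJ, spontaneous


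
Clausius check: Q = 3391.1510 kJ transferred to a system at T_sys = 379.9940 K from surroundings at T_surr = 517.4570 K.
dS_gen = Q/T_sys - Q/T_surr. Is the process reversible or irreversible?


dS_sys = 3391.1510/379.9940 = 8.9242 kJ/K
dS_surr = -3391.1510/517.4570 = -6.5535 kJ/K
dS_gen = 8.9242 - 6.5535 = 2.3707 kJ/K (irreversible)

dS_gen = 2.3707 kJ/K, irreversible


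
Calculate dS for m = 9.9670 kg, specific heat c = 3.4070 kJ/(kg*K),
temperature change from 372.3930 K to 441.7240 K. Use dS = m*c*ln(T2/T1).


T2/T1 = 1.1862
ln(T2/T1) = 0.1707
dS = 9.9670 * 3.4070 * 0.1707 = 5.7978 kJ/K

5.7978 kJ/K


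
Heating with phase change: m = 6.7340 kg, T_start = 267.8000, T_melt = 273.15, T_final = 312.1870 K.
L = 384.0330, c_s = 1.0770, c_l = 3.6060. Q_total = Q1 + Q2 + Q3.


Q1 (sensible, solid) = 6.7340 * 1.0770 * 5.3500 = 38.8010 kJ
Q2 (latent) = 6.7340 * 384.0330 = 2586.0782 kJ
Q3 (sensible, liquid) = 6.7340 * 3.6060 * 39.0370 = 947.9278 kJ
Q_total = 3572.8070 kJ

3572.8070 kJ


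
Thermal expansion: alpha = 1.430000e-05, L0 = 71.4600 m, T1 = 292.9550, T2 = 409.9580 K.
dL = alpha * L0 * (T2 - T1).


dT = 117.0030 K
dL = 1.430000e-05 * 71.4600 * 117.0030 = 0.119563 m
L_final = 71.579563 m

dL = 0.119563 m


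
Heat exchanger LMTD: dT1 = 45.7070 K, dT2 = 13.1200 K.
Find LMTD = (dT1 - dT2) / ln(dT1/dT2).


dT1/dT2 = 3.4838
ln(dT1/dT2) = 1.2481
LMTD = 32.5870 / 1.2481 = 26.1090 K

26.1090 K


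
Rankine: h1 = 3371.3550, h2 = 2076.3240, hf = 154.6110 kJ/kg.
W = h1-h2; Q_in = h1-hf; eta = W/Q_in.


W = 1295.0310 kJ/kg
Q_in = 3216.7440 kJ/kg
eta = 0.4026 = 40.2591%

eta = 40.2591%


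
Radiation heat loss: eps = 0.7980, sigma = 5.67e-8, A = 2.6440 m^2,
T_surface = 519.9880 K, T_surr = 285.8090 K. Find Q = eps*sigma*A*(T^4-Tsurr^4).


T^4 = 7.3109e+10
Tsurr^4 = 6.6727e+09
Q = 0.7980 * 5.67e-8 * 2.6440 * 6.6437e+10 = 7947.9536 W

7947.9536 W


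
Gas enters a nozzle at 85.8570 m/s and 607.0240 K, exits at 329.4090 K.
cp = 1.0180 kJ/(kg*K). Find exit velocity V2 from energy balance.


dT = 277.6150 K
2*cp*1000*dT = 565224.1400
V1^2 = 7371.4244
V2 = sqrt(572595.5644) = 756.7004 m/s

756.7004 m/s


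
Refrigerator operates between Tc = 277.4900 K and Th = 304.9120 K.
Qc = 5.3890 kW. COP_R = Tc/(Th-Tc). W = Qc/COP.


COP = 277.4900 / 27.4220 = 10.1192
W = 5.3890 / 10.1192 = 0.5325 kW

COP = 10.1192, W = 0.5325 kW


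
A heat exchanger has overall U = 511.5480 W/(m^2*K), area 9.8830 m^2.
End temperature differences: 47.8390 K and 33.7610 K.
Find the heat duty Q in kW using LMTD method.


LMTD = 40.3919 K
Q = 511.5480 * 9.8830 * 40.3919 = 204206.6379 W = 204.2066 kW

204.2066 kW


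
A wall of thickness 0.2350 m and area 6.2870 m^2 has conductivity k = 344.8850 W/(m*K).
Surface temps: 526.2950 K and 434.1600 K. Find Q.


dT = 92.1350 K
Q = 344.8850 * 6.2870 * 92.1350 / 0.2350 = 850108.8637 W

850108.8637 W


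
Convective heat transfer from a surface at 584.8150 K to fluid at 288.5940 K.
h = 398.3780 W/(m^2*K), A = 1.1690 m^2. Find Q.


dT = 296.2210 K
Q = 398.3780 * 1.1690 * 296.2210 = 137951.2696 W

137951.2696 W


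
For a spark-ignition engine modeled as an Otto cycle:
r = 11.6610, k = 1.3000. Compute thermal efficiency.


r^(k-1) = 2.0894
eta = 1 - 1/2.0894 = 0.5214 = 52.1393%

52.1393%


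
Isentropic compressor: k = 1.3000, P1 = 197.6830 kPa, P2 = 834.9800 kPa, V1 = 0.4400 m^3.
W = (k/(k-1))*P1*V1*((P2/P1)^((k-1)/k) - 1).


(k-1)/k = 0.2308
(P2/P1)^exp = 1.3944
W = 4.3333 * 197.6830 * 0.4400 * (1.3944 - 1) = 148.6634 kJ

148.6634 kJ


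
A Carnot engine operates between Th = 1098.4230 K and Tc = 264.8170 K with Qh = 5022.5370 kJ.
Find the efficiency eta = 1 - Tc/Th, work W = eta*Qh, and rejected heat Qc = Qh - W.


eta = 1 - 264.8170/1098.4230 = 0.7589
W = 0.7589 * 5022.5370 = 3811.6618 kJ
Qc = 5022.5370 - 3811.6618 = 1210.8752 kJ

eta = 75.8912%, W = 3811.6618 kJ, Qc = 1210.8752 kJ


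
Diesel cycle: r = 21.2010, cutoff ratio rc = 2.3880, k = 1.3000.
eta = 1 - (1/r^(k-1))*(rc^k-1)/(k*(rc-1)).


r^(k-1) = 2.4998
rc^k = 3.1006
eta = 0.5343 = 53.4305%

53.4305%


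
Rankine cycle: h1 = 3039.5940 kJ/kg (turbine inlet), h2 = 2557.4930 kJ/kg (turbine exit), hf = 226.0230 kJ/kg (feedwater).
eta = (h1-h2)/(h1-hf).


W = 482.1010 kJ/kg
Q_in = 2813.5710 kJ/kg
eta = 0.1713 = 17.1348%

eta = 17.1348%


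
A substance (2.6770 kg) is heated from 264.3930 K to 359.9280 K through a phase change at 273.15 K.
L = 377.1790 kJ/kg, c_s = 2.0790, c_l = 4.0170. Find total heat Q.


Q1 (sensible, solid) = 2.6770 * 2.0790 * 8.7570 = 48.7369 kJ
Q2 (latent) = 2.6770 * 377.1790 = 1009.7082 kJ
Q3 (sensible, liquid) = 2.6770 * 4.0170 * 86.7780 = 933.1680 kJ
Q_total = 1991.6131 kJ

1991.6131 kJ


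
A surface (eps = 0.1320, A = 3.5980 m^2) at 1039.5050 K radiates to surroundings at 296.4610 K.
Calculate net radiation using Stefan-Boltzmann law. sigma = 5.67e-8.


T^4 = 1.1676e+12
Tsurr^4 = 7.7245e+09
Q = 0.1320 * 5.67e-8 * 3.5980 * 1.1599e+12 = 31235.0245 W

31235.0245 W


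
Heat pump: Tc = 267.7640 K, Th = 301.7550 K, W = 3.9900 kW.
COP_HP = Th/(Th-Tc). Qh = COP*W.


COP = 301.7550 / 33.9910 = 8.8775
Qh = 8.8775 * 3.9900 = 35.4212 kW

COP = 8.8775, Qh = 35.4212 kW


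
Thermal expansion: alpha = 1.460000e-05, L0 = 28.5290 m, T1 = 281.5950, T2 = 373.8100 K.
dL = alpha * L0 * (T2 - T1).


dT = 92.2150 K
dL = 1.460000e-05 * 28.5290 * 92.2150 = 0.038410 m
L_final = 28.567410 m

dL = 0.038410 m


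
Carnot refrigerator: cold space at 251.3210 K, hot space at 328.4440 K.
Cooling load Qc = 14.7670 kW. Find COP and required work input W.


COP = 251.3210 / 77.1230 = 3.2587
W = 14.7670 / 3.2587 = 4.5316 kW

COP = 3.2587, W = 4.5316 kW


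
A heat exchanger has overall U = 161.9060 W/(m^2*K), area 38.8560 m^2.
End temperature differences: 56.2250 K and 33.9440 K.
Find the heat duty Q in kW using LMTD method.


LMTD = 44.1514 K
Q = 161.9060 * 38.8560 * 44.1514 = 277757.6057 W = 277.7576 kW

277.7576 kW


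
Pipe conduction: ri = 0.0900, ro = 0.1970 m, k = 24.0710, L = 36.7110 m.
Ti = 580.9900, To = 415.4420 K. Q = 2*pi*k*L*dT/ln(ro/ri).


dT = 165.5480 K
ln(ro/ri) = 0.7834
Q = 2*pi*24.0710*36.7110*165.5480 / 0.7834 = 1173312.9958 W

1173312.9958 W


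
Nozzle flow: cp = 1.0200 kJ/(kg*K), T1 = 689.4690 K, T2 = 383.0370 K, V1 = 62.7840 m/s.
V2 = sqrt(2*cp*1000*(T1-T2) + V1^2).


dT = 306.4320 K
2*cp*1000*dT = 625121.2800
V1^2 = 3941.8307
V2 = sqrt(629063.1107) = 793.1350 m/s

793.1350 m/s


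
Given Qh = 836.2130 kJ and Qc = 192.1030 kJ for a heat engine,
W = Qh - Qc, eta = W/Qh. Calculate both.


W = 836.2130 - 192.1030 = 644.1100 kJ
eta = 644.1100 / 836.2130 = 0.7703 = 77.0270%

W = 644.1100 kJ, eta = 77.0270%


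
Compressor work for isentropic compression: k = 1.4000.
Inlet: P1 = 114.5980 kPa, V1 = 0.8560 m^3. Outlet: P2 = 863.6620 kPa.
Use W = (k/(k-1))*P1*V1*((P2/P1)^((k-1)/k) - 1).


(k-1)/k = 0.2857
(P2/P1)^exp = 1.7808
W = 3.5000 * 114.5980 * 0.8560 * (1.7808 - 1) = 268.0820 kJ

268.0820 kJ


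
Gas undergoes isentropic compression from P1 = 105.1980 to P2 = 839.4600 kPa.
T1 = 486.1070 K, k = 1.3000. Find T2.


(k-1)/k = 0.2308
(P2/P1)^exp = 1.6149
T2 = 486.1070 * 1.6149 = 785.0259 K

785.0259 K


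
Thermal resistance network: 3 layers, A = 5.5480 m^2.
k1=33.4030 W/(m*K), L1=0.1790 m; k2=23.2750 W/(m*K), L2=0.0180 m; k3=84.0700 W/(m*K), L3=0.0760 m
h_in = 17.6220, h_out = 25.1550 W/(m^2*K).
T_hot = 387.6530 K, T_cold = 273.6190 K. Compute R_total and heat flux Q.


R_conv_in = 1/(17.6220*5.5480) = 0.0102
R_1 = 0.1790/(33.4030*5.5480) = 0.0010
R_2 = 0.0180/(23.2750*5.5480) = 0.0001
R_3 = 0.0760/(84.0700*5.5480) = 0.0002
R_conv_out = 1/(25.1550*5.5480) = 0.0072
R_total = 0.0187 K/W
Q = 114.0340 / 0.0187 = 6110.4818 W

R_total = 0.0187 K/W, Q = 6110.4818 W


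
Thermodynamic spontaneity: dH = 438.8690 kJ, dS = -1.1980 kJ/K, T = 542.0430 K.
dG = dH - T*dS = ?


T*dS = 542.0430 * -1.1980 = -649.3675 kJ
dG = 438.8690 + 649.3675 = 1088.2365 kJ (non-spontaneous)

dG = 1088.2365 kJ, non-spontaneous


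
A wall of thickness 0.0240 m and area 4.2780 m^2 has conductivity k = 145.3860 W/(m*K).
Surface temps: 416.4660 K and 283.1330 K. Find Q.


dT = 133.3330 K
Q = 145.3860 * 4.2780 * 133.3330 / 0.0240 = 3455331.9616 W

3455331.9616 W


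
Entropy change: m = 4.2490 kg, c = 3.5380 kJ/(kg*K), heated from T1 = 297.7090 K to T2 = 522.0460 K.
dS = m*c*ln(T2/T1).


T2/T1 = 1.7535
ln(T2/T1) = 0.5616
dS = 4.2490 * 3.5380 * 0.5616 = 8.4431 kJ/K

8.4431 kJ/K


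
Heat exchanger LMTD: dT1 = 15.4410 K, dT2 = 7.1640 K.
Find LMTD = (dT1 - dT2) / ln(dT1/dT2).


dT1/dT2 = 2.1554
ln(dT1/dT2) = 0.7680
LMTD = 8.2770 / 0.7680 = 10.7779 K

10.7779 K


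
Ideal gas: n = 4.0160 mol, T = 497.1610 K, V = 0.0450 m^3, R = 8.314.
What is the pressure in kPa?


P = nRT/V = 4.0160 * 8.314 * 497.1610 / 0.0450
= 16599.7206 / 0.0450 = 368882.6791 Pa = 368.8827 kPa

368.8827 kPa


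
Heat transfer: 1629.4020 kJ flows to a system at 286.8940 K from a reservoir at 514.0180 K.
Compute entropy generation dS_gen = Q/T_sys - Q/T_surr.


dS_sys = 1629.4020/286.8940 = 5.6795 kJ/K
dS_surr = -1629.4020/514.0180 = -3.1699 kJ/K
dS_gen = 5.6795 - 3.1699 = 2.5095 kJ/K (irreversible)

dS_gen = 2.5095 kJ/K, irreversible


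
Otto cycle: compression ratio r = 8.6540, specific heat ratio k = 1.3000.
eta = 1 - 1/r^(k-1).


r^(k-1) = 1.9106
eta = 1 - 1/1.9106 = 0.4766 = 47.6599%

47.6599%


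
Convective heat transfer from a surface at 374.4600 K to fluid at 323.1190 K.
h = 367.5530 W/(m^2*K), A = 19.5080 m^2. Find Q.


dT = 51.3410 K
Q = 367.5530 * 19.5080 * 51.3410 = 368126.4665 W

368126.4665 W


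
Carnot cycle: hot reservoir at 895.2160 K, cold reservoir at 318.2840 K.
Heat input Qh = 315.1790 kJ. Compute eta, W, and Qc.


eta = 1 - 318.2840/895.2160 = 0.6445
W = 0.6445 * 315.1790 = 203.1206 kJ
Qc = 315.1790 - 203.1206 = 112.0584 kJ

eta = 64.4461%, W = 203.1206 kJ, Qc = 112.0584 kJ


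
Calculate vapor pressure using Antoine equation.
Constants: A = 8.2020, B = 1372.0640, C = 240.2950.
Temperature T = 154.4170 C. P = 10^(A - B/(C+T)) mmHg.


C+T = 394.7120
B/(C+T) = 3.4761
log10(P) = 8.2020 - 3.4761 = 4.7259
P = 10^4.7259 = 53196.8320 mmHg

53196.8320 mmHg


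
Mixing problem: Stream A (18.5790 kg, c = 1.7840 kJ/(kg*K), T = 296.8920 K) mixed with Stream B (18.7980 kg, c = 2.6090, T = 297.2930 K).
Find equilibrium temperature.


num = 24420.8989
den = 82.1889
Tf = 297.1313 K

297.1313 K


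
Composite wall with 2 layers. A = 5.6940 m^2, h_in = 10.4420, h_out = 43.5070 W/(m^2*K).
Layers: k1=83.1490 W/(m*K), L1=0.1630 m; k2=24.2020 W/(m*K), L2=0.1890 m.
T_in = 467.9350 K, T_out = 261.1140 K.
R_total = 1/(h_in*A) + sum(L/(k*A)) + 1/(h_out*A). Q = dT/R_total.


R_conv_in = 1/(10.4420*5.6940) = 0.0168
R_1 = 0.1630/(83.1490*5.6940) = 0.0003
R_2 = 0.1890/(24.2020*5.6940) = 0.0014
R_conv_out = 1/(43.5070*5.6940) = 0.0040
R_total = 0.0226 K/W
Q = 206.8210 / 0.0226 = 9162.9703 W

R_total = 0.0226 K/W, Q = 9162.9703 W
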